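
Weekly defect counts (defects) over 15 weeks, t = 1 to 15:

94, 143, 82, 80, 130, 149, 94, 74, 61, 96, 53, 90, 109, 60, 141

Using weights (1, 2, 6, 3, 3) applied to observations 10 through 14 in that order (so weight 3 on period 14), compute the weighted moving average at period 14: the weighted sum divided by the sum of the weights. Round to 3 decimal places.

83.267

Weighted sum: 1·96 + 2·53 + 6·90 + 3·109 + 3·60 = 96 + 106 + 540 + 327 + 180 = 1249
Weight total: 1 + 2 + 6 + 3 + 3 = 15
WMA = 1249 / 15 = 83.267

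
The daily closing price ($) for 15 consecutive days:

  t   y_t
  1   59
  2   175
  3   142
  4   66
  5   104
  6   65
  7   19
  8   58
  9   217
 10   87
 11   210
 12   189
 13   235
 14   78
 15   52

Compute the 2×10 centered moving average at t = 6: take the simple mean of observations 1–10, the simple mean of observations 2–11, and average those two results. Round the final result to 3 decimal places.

106.750

Sum over 1–10: 59 + 175 + 142 + 66 + 104 + 65 + 19 + 58 + 217 + 87 = 992
Sum over 2–11: 175 + 142 + 66 + 104 + 65 + 19 + 58 + 217 + 87 + 210 = 1143
CMA at t=6 = (992 + 1143) / (2·10) = 2135 / 20 = 106.750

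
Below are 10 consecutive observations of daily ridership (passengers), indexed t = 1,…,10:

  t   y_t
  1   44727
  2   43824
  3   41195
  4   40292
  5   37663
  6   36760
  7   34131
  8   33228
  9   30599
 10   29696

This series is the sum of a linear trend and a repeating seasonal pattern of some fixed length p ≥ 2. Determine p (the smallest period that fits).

First differences y_{t+1} − y_t: -903, -2629, -903, -2629, -903, -2629, …
The difference pattern repeats every 2 terms and not for any smaller step, so p = 2.

2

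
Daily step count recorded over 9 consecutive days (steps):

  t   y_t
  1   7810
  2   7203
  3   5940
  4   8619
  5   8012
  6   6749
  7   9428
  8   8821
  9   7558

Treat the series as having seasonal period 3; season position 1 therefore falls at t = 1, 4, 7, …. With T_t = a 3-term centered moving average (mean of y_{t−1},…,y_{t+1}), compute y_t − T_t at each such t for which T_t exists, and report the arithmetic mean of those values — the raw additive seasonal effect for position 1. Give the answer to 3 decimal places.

1095.333

Season position 1 occurs at t = 4, 7 (where T_t is defined).
t=4: T_4 = 7523.66667; y_4 − T_4 = 8619 − 7523.66667 = 1095.33333
t=7: T_7 = 8332.66667; y_7 − T_7 = 9428 − 8332.66667 = 1095.33333
Mean deviation: (1095.33333 + 1095.33333) / 2 = 1095.333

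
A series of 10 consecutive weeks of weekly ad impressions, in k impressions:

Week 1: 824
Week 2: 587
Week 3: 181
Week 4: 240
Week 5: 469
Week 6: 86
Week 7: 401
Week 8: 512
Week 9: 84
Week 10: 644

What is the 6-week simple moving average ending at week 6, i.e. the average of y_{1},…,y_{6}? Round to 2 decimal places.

397.83

Sum of periods 1–6: 824 + 587 + 181 + 240 + 469 + 86 = 2387
Divide by 6: 2387 / 6 = 397.83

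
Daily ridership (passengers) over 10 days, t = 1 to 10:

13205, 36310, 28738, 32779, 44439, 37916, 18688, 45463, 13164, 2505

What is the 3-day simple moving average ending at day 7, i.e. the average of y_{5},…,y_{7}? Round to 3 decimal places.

33681.000

Sum of periods 5–7: 44439 + 37916 + 18688 = 101043
Divide by 3: 101043 / 3 = 33681.000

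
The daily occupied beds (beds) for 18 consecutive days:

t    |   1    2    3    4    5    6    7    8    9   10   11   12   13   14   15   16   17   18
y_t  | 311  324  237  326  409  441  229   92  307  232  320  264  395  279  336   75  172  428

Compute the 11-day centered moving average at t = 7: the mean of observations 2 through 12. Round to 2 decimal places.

289.18

Sum of periods 2–12: 324 + 237 + 326 + 409 + 441 + 229 + 92 + 307 + 232 + 320 + 264 = 3181
Divide by 11: 3181 / 11 = 289.18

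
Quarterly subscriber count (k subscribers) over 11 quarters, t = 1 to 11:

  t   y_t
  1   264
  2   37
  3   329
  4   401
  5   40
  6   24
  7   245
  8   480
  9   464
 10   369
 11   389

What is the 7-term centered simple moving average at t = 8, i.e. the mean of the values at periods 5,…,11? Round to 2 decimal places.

Sum of periods 5–11: 40 + 24 + 245 + 480 + 464 + 369 + 389 = 2011
Divide by 7: 2011 / 7 = 287.29

287.29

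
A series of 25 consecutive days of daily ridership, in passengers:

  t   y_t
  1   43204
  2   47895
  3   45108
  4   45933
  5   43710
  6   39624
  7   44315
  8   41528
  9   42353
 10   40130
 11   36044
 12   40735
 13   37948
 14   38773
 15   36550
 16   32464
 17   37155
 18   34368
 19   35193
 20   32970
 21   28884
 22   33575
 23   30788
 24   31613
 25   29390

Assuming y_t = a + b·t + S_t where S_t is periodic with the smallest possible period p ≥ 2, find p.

First differences y_{t+1} − y_t: 4691, -2787, 825, -2223, -4086, 4691, -2787, 825, -2223, -4086, 4691, -2787, …
The difference pattern repeats every 5 terms and not for any smaller step, so p = 5.

5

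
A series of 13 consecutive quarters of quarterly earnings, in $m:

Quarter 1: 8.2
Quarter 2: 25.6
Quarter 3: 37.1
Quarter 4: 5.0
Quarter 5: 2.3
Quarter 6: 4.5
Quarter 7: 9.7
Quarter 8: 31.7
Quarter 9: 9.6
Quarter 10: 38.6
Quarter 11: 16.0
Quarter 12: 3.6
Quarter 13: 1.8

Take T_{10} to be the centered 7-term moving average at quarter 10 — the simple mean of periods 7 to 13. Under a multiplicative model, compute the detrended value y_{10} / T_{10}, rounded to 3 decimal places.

2.434

Trend T_10 = (9.7 + 31.7 + 9.6 + 38.6 + 16.0 + 3.6 + 1.8) / 7 = 111.0/7 = 15.85714
Ratio to trend: 38.6 / 15.85714 = 2.434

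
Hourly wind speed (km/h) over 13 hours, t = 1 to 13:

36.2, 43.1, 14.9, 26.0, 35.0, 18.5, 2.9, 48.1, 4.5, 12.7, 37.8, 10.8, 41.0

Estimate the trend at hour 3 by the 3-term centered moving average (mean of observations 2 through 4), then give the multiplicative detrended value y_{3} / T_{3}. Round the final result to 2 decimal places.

0.53

Trend T_3 = (43.1 + 14.9 + 26.0) / 3 = 84.0/3 = 28.0000
Ratio to trend: 14.9 / 28.0000 = 0.53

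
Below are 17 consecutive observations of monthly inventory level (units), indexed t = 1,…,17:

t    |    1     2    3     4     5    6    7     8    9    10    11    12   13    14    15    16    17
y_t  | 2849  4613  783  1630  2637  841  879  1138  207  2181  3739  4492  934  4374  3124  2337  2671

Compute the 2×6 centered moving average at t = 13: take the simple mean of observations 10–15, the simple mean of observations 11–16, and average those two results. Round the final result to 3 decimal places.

Sum over 10–15: 2181 + 3739 + 4492 + 934 + 4374 + 3124 = 18844
Sum over 11–16: 3739 + 4492 + 934 + 4374 + 3124 + 2337 = 19000
CMA at t=13 = (18844 + 19000) / (2·6) = 37844 / 12 = 3153.667

3153.667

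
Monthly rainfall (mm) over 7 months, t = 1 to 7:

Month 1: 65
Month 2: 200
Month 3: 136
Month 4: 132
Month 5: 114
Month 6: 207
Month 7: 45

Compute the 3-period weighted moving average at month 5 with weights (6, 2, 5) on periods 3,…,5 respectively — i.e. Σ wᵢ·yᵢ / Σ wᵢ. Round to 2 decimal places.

Weighted sum: 6·136 + 2·132 + 5·114 = 816 + 264 + 570 = 1650
Weight total: 6 + 2 + 5 = 13
WMA = 1650 / 13 = 126.92

126.92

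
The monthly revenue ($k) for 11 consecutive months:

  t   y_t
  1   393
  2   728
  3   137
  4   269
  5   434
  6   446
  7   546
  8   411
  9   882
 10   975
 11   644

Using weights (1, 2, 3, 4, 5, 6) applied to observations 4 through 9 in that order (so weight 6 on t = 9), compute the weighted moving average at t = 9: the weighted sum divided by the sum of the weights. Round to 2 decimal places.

571.71

Weighted sum: 1·269 + 2·434 + 3·446 + 4·546 + 5·411 + 6·882 = 269 + 868 + 1338 + 2184 + 2055 + 5292 = 12006
Weight total: 1 + 2 + 3 + 4 + 5 + 6 = 21
WMA = 12006 / 21 = 571.71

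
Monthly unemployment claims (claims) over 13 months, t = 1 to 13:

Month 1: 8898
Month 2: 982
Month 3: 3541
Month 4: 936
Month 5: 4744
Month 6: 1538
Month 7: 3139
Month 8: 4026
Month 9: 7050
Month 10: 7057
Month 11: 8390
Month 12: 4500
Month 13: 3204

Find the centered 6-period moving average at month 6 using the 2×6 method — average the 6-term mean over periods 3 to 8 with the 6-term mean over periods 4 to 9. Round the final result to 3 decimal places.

Sum over 3–8: 3541 + 936 + 4744 + 1538 + 3139 + 4026 = 17924
Sum over 4–9: 936 + 4744 + 1538 + 3139 + 4026 + 7050 = 21433
CMA at t=6 = (17924 + 21433) / (2·6) = 39357 / 12 = 3279.750

3279.750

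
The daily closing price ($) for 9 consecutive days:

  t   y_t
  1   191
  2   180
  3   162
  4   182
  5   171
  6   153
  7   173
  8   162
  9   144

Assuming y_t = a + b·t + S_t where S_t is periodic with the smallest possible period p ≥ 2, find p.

First differences y_{t+1} − y_t: -11, -18, 20, -11, -18, 20, -11, -18, …
The difference pattern repeats every 3 terms and not for any smaller step, so p = 3.

3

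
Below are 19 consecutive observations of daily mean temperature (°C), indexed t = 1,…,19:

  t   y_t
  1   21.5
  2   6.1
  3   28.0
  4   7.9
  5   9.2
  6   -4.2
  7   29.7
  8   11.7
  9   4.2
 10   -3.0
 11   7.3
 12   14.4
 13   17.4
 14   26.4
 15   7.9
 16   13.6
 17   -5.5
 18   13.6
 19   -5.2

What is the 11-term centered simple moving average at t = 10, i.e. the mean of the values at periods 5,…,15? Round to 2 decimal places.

11.00

Sum of periods 5–15: 9.2 + (-4.2) + 29.7 + 11.7 + 4.2 + (-3.0) + 7.3 + 14.4 + 17.4 + 26.4 + 7.9 = 121.0
Divide by 11: 121.0 / 11 = 11.00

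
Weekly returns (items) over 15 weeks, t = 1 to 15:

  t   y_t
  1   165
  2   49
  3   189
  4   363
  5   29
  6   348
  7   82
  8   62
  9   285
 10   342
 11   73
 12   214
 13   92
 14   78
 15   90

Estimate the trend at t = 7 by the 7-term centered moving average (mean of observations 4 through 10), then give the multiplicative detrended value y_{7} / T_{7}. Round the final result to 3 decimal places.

Trend T_7 = (363 + 29 + 348 + 82 + 62 + 285 + 342) / 7 = 1511/7 = 215.85714
Ratio to trend: 82 / 215.85714 = 0.380

0.380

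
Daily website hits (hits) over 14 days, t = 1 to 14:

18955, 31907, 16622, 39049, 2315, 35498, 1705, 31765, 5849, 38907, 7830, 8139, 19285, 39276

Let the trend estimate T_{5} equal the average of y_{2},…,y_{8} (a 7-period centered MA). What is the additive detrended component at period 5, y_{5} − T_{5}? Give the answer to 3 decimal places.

Trend T_5 = (31907 + 16622 + 39049 + 2315 + 35498 + 1705 + 31765) / 7 = 158861/7 = 22694.42857
Detrended value: 2315 − 22694.42857 = -20379.429

-20379.429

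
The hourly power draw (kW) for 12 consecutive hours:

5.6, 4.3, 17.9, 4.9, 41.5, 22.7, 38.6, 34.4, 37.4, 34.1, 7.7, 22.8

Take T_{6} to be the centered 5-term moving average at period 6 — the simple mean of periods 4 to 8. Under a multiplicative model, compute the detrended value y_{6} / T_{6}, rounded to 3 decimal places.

0.799

Trend T_6 = (4.9 + 41.5 + 22.7 + 38.6 + 34.4) / 5 = 142.1/5 = 28.42000
Ratio to trend: 22.7 / 28.42000 = 0.799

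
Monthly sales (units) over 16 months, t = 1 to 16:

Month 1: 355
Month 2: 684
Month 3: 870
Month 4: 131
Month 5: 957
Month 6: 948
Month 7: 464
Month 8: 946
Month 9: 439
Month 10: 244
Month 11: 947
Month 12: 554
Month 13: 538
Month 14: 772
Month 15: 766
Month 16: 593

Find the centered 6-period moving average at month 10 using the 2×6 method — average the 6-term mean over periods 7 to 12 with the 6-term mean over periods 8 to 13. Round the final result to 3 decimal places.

Sum over 7–12: 464 + 946 + 439 + 244 + 947 + 554 = 3594
Sum over 8–13: 946 + 439 + 244 + 947 + 554 + 538 = 3668
CMA at t=10 = (3594 + 3668) / (2·6) = 7262 / 12 = 605.167

605.167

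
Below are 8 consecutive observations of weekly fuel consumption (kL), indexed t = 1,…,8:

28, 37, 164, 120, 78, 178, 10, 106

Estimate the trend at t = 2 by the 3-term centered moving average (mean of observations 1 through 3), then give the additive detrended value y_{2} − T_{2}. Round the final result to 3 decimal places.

Trend T_2 = (28 + 37 + 164) / 3 = 229/3 = 76.33333
Detrended value: 37 − 76.33333 = -39.333

-39.333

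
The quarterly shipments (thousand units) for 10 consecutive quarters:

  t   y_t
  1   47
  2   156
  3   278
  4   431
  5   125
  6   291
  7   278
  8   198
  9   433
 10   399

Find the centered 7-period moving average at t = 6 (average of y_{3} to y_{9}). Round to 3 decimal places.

290.571

Sum of periods 3–9: 278 + 431 + 125 + 291 + 278 + 198 + 433 = 2034
Divide by 7: 2034 / 7 = 290.571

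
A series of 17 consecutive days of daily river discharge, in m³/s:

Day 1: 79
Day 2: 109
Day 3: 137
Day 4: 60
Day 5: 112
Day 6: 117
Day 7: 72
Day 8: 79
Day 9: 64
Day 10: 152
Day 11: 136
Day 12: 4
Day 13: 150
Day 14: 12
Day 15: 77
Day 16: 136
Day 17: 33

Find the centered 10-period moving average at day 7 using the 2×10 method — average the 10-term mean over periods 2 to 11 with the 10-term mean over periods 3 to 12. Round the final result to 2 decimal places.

Sum over 2–11: 109 + 137 + 60 + 112 + 117 + 72 + 79 + 64 + 152 + 136 = 1038
Sum over 3–12: 137 + 60 + 112 + 117 + 72 + 79 + 64 + 152 + 136 + 4 = 933
CMA at t=7 = (1038 + 933) / (2·10) = 1971 / 20 = 98.55

98.55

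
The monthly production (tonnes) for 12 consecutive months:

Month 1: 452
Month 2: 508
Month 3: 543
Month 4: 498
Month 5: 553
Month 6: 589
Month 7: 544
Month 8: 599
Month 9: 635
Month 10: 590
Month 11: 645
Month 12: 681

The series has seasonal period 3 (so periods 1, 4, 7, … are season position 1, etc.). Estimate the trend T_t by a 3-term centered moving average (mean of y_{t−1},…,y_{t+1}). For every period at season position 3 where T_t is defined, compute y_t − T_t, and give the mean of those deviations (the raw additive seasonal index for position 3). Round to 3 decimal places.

Season position 3 occurs at t = 3, 6, 9 (where T_t is defined).
t=3: T_3 = 516.33333; y_3 − T_3 = 543 − 516.33333 = 26.66667
t=6: T_6 = 562.00000; y_6 − T_6 = 589 − 562.00000 = 27.00000
t=9: T_9 = 608.00000; y_9 − T_9 = 635 − 608.00000 = 27.00000
Mean deviation: (26.66667 + 27.00000 + 27.00000) / 3 = 26.889

26.889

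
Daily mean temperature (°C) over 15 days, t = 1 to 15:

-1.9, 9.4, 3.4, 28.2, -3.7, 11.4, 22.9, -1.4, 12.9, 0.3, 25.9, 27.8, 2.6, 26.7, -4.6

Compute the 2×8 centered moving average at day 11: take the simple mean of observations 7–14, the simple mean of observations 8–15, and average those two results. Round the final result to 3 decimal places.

12.994

Sum over 7–14: 22.9 + (-1.4) + 12.9 + 0.3 + 25.9 + 27.8 + 2.6 + 26.7 = 117.7
Sum over 8–15: (-1.4) + 12.9 + 0.3 + 25.9 + 27.8 + 2.6 + 26.7 + (-4.6) = 90.2
CMA at t=11 = (117.7 + 90.2) / (2·8) = 207.9 / 16 = 12.994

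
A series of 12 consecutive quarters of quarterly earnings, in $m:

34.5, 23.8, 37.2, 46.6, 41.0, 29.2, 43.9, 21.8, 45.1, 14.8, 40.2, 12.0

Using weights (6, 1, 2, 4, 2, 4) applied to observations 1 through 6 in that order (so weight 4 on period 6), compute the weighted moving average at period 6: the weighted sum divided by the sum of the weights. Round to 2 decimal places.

36.34

Weighted sum: 6·34.5 + 1·23.8 + 2·37.2 + 4·46.6 + 2·41.0 + 4·29.2 = 207.0 + 23.8 + 74.4 + 186.4 + 82.0 + 116.8 = 690.4
Weight total: 6 + 1 + 2 + 4 + 2 + 4 = 19
WMA = 690.4 / 19 = 36.34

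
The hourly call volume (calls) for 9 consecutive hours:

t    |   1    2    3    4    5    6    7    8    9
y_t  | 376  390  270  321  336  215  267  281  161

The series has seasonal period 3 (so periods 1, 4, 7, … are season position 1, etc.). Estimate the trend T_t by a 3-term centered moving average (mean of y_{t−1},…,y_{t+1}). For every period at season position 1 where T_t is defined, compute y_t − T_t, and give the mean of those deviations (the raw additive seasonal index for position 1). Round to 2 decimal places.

Season position 1 occurs at t = 4, 7 (where T_t is defined).
t=4: T_4 = 309.0000; y_4 − T_4 = 321 − 309.0000 = 12.0000
t=7: T_7 = 254.3333; y_7 − T_7 = 267 − 254.3333 = 12.6667
Mean deviation: (12.0000 + 12.6667) / 2 = 12.33

12.33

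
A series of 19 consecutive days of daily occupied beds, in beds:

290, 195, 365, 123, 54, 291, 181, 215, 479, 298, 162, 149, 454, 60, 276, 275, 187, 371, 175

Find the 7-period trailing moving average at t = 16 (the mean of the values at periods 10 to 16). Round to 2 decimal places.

Sum of periods 10–16: 298 + 162 + 149 + 454 + 60 + 276 + 275 = 1674
Divide by 7: 1674 / 7 = 239.14

239.14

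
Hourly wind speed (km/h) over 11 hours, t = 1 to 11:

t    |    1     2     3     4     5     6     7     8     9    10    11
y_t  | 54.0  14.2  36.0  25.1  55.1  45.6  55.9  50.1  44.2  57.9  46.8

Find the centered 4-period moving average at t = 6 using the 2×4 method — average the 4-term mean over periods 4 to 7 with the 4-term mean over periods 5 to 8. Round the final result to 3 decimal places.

48.550

Sum over 4–7: 25.1 + 55.1 + 45.6 + 55.9 = 181.7
Sum over 5–8: 55.1 + 45.6 + 55.9 + 50.1 = 206.7
CMA at t=6 = (181.7 + 206.7) / (2·4) = 388.4 / 8 = 48.550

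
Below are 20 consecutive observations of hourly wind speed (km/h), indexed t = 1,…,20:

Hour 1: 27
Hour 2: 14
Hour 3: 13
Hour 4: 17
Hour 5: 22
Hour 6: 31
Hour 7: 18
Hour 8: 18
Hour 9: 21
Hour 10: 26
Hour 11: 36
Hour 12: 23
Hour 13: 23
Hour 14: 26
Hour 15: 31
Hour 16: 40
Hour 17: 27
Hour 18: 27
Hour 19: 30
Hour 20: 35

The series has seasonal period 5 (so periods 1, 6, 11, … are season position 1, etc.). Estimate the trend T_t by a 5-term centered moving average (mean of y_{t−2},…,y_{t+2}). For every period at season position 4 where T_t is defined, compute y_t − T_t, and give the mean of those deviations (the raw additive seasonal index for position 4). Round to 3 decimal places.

-2.600

Season position 4 occurs at t = 4, 9, 14 (where T_t is defined).
t=4: T_4 = 19.40000; y_4 − T_4 = 17 − 19.40000 = -2.40000
t=9: T_9 = 23.80000; y_9 − T_9 = 21 − 23.80000 = -2.80000
t=14: T_14 = 28.60000; y_14 − T_14 = 26 − 28.60000 = -2.60000
Mean deviation: (-2.40000 + -2.80000 + -2.60000) / 3 = -2.600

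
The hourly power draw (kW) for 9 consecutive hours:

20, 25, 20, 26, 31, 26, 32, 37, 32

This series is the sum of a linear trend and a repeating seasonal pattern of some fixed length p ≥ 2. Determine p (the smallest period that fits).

3

First differences y_{t+1} − y_t: 5, -5, 6, 5, -5, 6, 5, -5, …
The difference pattern repeats every 3 terms and not for any smaller step, so p = 3.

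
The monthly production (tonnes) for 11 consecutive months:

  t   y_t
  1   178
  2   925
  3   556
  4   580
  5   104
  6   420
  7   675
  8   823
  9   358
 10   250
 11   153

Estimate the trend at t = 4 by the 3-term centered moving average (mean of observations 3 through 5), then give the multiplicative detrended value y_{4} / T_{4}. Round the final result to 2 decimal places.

Trend T_4 = (556 + 580 + 104) / 3 = 1240/3 = 413.3333
Ratio to trend: 580 / 413.3333 = 1.40

1.40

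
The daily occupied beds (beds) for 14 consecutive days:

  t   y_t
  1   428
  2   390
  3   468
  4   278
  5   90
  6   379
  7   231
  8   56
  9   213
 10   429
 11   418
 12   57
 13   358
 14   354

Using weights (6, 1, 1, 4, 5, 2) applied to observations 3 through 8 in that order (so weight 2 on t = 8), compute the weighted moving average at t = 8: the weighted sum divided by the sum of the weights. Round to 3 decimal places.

313.632

Weighted sum: 6·468 + 1·278 + 1·90 + 4·379 + 5·231 + 2·56 = 2808 + 278 + 90 + 1516 + 1155 + 112 = 5959
Weight total: 6 + 1 + 1 + 4 + 5 + 2 = 19
WMA = 5959 / 19 = 313.632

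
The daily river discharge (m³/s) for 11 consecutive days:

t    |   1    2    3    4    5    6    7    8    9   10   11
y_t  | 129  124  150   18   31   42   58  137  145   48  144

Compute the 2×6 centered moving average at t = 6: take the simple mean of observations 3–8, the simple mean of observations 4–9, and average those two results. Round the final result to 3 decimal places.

Sum over 3–8: 150 + 18 + 31 + 42 + 58 + 137 = 436
Sum over 4–9: 18 + 31 + 42 + 58 + 137 + 145 = 431
CMA at t=6 = (436 + 431) / (2·6) = 867 / 12 = 72.250

72.250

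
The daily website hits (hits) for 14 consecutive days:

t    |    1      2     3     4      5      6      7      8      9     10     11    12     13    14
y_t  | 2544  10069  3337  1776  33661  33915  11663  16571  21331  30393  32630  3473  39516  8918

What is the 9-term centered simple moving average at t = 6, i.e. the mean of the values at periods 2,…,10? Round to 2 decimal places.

Sum of periods 2–10: 10069 + 3337 + 1776 + 33661 + 33915 + 11663 + 16571 + 21331 + 30393 = 162716
Divide by 9: 162716 / 9 = 18079.56

18079.56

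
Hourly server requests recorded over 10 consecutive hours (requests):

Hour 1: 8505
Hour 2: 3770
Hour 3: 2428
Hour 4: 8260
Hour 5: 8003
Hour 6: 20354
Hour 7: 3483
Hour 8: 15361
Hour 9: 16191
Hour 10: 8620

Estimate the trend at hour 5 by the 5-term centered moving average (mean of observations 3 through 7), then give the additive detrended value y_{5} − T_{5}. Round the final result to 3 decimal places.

Trend T_5 = (2428 + 8260 + 8003 + 20354 + 3483) / 5 = 42528/5 = 8505.60000
Detrended value: 8003 − 8505.60000 = -502.600

-502.600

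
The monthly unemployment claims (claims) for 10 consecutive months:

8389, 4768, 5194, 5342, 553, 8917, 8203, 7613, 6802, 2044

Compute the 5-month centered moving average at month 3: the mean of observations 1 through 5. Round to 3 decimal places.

4849.200

Sum of periods 1–5: 8389 + 4768 + 5194 + 5342 + 553 = 24246
Divide by 5: 24246 / 5 = 4849.200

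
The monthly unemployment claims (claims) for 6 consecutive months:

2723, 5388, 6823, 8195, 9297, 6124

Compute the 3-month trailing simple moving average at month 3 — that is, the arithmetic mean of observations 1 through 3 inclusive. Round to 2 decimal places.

Sum of periods 1–3: 2723 + 5388 + 6823 = 14934
Divide by 3: 14934 / 3 = 4978.00

4978.00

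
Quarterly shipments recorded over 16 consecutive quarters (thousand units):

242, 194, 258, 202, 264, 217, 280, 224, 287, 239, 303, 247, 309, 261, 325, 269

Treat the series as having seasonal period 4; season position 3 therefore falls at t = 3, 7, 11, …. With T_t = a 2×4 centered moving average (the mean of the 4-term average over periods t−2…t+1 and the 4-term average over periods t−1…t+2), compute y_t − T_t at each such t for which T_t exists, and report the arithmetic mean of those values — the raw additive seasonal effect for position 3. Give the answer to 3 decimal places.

31.125

Season position 3 occurs at t = 3, 7, 11 (where T_t is defined).
t=3: T_3 = 226.75000; y_3 − T_3 = 258 − 226.75000 = 31.25000
t=7: T_7 = 249.12500; y_7 − T_7 = 280 − 249.12500 = 30.87500
t=11: T_11 = 271.75000; y_11 − T_11 = 303 − 271.75000 = 31.25000
Mean deviation: (31.25000 + 30.87500 + 31.25000) / 3 = 31.125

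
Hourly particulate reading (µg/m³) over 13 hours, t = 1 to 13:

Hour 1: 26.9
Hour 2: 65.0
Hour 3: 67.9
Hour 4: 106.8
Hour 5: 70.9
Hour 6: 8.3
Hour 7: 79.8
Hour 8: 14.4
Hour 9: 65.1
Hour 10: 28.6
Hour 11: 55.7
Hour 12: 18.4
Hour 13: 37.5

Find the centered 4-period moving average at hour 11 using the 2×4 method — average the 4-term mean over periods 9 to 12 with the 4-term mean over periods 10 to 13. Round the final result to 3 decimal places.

Sum over 9–12: 65.1 + 28.6 + 55.7 + 18.4 = 167.8
Sum over 10–13: 28.6 + 55.7 + 18.4 + 37.5 = 140.2
CMA at t=11 = (167.8 + 140.2) / (2·4) = 308.0 / 8 = 38.500

38.500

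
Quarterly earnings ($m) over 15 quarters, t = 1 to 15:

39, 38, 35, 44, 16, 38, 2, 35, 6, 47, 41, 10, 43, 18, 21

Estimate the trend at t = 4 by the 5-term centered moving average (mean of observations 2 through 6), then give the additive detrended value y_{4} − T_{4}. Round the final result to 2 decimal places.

9.80

Trend T_4 = (38 + 35 + 44 + 16 + 38) / 5 = 171/5 = 34.2000
Detrended value: 44 − 34.2000 = 9.80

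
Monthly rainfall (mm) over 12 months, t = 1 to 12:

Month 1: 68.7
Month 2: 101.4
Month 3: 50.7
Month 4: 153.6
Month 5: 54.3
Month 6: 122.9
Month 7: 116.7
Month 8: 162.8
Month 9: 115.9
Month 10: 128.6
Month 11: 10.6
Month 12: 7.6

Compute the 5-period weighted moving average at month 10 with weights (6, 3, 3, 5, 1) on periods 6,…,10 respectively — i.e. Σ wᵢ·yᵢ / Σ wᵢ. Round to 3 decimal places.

Weighted sum: 6·122.9 + 3·116.7 + 3·162.8 + 5·115.9 + 1·128.6 = 737.4 + 350.1 + 488.4 + 579.5 + 128.6 = 2284.0
Weight total: 6 + 3 + 3 + 5 + 1 = 18
WMA = 2284.0 / 18 = 126.889

126.889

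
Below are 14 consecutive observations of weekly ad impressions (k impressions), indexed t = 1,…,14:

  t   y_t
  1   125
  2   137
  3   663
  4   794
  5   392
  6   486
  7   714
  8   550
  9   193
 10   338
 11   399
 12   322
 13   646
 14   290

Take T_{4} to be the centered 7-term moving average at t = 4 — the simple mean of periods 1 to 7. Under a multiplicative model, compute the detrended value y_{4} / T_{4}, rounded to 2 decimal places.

Trend T_4 = (125 + 137 + 663 + 794 + 392 + 486 + 714) / 7 = 3311/7 = 473.0000
Ratio to trend: 794 / 473.0000 = 1.68

1.68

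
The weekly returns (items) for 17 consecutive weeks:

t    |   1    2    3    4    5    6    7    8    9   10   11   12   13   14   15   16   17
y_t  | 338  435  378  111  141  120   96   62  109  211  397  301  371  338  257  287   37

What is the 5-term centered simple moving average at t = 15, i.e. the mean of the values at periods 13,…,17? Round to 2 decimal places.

Sum of periods 13–17: 371 + 338 + 257 + 287 + 37 = 1290
Divide by 5: 1290 / 5 = 258.00

258.00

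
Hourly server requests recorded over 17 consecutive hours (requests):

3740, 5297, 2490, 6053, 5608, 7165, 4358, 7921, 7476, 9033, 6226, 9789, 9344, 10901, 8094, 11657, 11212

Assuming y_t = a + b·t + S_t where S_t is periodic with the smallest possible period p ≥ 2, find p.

4

First differences y_{t+1} − y_t: 1557, -2807, 3563, -445, 1557, -2807, 3563, -445, 1557, -2807, …
The difference pattern repeats every 4 terms and not for any smaller step, so p = 4.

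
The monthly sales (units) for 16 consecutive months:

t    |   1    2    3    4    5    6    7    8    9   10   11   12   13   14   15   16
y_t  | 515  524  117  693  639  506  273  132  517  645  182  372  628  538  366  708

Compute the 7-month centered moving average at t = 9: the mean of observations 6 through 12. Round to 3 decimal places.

375.286

Sum of periods 6–12: 506 + 273 + 132 + 517 + 645 + 182 + 372 = 2627
Divide by 7: 2627 / 7 = 375.286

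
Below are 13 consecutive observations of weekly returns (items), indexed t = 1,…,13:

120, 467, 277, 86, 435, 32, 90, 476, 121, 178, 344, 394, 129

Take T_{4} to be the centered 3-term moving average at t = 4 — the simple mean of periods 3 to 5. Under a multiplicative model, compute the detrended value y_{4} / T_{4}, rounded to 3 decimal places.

Trend T_4 = (277 + 86 + 435) / 3 = 798/3 = 266.00000
Ratio to trend: 86 / 266.00000 = 0.323

0.323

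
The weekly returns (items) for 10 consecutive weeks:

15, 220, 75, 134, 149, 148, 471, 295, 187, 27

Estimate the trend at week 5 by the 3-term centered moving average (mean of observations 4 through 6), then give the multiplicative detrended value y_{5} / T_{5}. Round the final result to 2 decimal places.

Trend T_5 = (134 + 149 + 148) / 3 = 431/3 = 143.6667
Ratio to trend: 149 / 143.6667 = 1.04

1.04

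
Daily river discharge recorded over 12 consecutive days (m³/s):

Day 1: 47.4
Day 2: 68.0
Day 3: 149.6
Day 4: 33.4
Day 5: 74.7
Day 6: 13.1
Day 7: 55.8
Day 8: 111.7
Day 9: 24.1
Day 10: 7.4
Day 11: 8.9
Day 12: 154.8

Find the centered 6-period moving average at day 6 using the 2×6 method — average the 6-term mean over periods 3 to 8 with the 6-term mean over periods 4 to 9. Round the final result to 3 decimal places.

62.592

Sum over 3–8: 149.6 + 33.4 + 74.7 + 13.1 + 55.8 + 111.7 = 438.3
Sum over 4–9: 33.4 + 74.7 + 13.1 + 55.8 + 111.7 + 24.1 = 312.8
CMA at t=6 = (438.3 + 312.8) / (2·6) = 751.1 / 12 = 62.592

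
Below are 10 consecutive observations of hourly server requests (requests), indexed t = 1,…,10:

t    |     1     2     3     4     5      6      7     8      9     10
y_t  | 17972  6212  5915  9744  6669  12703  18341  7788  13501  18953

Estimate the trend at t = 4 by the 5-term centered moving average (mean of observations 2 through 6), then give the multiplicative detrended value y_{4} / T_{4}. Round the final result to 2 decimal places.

Trend T_4 = (6212 + 5915 + 9744 + 6669 + 12703) / 5 = 41243/5 = 8248.6000
Ratio to trend: 9744 / 8248.6000 = 1.18

1.18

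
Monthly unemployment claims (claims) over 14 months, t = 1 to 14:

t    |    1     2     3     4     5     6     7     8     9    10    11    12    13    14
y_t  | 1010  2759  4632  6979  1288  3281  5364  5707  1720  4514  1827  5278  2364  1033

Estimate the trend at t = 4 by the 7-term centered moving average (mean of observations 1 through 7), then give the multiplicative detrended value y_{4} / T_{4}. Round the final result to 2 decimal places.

1.93

Trend T_4 = (1010 + 2759 + 4632 + 6979 + 1288 + 3281 + 5364) / 7 = 25313/7 = 3616.1429
Ratio to trend: 6979 / 3616.1429 = 1.93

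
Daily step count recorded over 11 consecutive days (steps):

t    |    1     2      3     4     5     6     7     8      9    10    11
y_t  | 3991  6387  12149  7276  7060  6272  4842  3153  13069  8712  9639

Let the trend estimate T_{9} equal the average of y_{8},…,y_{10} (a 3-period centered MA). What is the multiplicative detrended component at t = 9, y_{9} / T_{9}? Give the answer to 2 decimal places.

1.57

Trend T_9 = (3153 + 13069 + 8712) / 3 = 24934/3 = 8311.3333
Ratio to trend: 13069 / 8311.3333 = 1.57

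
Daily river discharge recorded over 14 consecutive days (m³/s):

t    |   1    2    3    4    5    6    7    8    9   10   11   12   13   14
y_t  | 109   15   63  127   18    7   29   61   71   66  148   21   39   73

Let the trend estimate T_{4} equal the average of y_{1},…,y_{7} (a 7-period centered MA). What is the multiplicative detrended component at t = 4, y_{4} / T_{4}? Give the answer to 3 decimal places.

2.416

Trend T_4 = (109 + 15 + 63 + 127 + 18 + 7 + 29) / 7 = 368/7 = 52.57143
Ratio to trend: 127 / 52.57143 = 2.416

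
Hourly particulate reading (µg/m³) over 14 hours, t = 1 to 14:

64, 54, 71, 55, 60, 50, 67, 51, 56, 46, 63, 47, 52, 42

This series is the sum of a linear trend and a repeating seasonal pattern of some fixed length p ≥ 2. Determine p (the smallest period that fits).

4

First differences y_{t+1} − y_t: -10, 17, -16, 5, -10, 17, -16, 5, -10, 17, …
The difference pattern repeats every 4 terms and not for any smaller step, so p = 4.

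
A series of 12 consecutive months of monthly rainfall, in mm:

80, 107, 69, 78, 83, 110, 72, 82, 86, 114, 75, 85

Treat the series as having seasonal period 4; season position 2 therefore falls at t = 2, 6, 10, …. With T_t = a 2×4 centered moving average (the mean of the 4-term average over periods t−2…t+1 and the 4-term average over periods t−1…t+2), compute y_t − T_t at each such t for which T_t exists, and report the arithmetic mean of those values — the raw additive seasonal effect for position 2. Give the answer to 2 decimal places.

24.06

Season position 2 occurs at t = 6, 10 (where T_t is defined).
t=6: T_6 = 86.2500; y_6 − T_6 = 110 − 86.2500 = 23.7500
t=10: T_10 = 89.6250; y_10 − T_10 = 114 − 89.6250 = 24.3750
Mean deviation: (23.7500 + 24.3750) / 2 = 24.06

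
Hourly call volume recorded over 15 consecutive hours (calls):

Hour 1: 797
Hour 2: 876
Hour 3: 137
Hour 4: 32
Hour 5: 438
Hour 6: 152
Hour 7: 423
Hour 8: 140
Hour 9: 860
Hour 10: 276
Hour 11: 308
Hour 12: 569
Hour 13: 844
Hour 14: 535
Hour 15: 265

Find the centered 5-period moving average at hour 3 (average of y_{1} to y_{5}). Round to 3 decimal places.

456.000

Sum of periods 1–5: 797 + 876 + 137 + 32 + 438 = 2280
Divide by 5: 2280 / 5 = 456.000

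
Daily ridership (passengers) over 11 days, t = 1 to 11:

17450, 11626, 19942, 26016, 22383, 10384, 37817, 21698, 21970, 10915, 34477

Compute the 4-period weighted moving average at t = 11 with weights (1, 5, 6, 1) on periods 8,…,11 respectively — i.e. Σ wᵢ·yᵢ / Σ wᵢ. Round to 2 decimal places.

17808.85

Weighted sum: 1·21698 + 5·21970 + 6·10915 + 1·34477 = 21698 + 109850 + 65490 + 34477 = 231515
Weight total: 1 + 5 + 6 + 1 = 13
WMA = 231515 / 13 = 17808.85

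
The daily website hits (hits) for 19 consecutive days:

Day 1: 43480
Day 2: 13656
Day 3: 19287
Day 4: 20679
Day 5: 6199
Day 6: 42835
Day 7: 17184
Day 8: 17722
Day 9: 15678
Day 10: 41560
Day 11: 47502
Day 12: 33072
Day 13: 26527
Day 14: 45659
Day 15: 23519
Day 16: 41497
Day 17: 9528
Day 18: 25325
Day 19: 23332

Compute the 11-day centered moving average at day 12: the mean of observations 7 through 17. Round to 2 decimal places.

Sum of periods 7–17: 17184 + 17722 + 15678 + 41560 + 47502 + 33072 + 26527 + 45659 + 23519 + 41497 + 9528 = 319448
Divide by 11: 319448 / 11 = 29040.73

29040.73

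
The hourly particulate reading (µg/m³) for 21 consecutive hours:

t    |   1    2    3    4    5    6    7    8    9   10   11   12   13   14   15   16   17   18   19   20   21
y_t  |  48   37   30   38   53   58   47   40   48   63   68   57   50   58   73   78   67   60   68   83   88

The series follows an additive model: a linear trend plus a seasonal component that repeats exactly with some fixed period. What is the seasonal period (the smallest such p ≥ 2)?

First differences y_{t+1} − y_t: -11, -7, 8, 15, 5, -11, -7, 8, 15, 5, -11, -7, …
The difference pattern repeats every 5 terms and not for any smaller step, so p = 5.

5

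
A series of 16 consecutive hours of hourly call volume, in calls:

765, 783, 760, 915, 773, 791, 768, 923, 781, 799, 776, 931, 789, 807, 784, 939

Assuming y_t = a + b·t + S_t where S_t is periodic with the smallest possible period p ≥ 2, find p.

First differences y_{t+1} − y_t: 18, -23, 155, -142, 18, -23, 155, -142, 18, -23, …
The difference pattern repeats every 4 terms and not for any smaller step, so p = 4.

4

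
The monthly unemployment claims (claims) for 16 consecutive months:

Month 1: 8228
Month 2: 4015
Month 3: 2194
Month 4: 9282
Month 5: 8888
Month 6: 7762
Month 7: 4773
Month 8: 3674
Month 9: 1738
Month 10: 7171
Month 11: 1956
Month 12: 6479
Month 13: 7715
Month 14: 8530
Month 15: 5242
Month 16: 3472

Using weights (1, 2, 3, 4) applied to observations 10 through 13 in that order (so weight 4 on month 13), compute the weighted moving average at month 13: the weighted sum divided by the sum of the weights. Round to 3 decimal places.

6138.000

Weighted sum: 1·7171 + 2·1956 + 3·6479 + 4·7715 = 7171 + 3912 + 19437 + 30860 = 61380
Weight total: 1 + 2 + 3 + 4 = 10
WMA = 61380 / 10 = 6138.000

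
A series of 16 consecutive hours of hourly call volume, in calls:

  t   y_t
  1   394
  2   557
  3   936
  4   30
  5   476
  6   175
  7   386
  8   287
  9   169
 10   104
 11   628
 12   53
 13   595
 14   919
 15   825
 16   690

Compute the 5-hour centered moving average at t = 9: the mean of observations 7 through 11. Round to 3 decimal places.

314.800

Sum of periods 7–11: 386 + 287 + 169 + 104 + 628 = 1574
Divide by 5: 1574 / 5 = 314.800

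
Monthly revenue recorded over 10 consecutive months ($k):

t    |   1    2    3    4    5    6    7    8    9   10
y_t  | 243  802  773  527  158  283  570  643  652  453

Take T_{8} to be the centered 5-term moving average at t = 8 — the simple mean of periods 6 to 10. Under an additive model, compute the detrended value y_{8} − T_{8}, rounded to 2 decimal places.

Trend T_8 = (283 + 570 + 643 + 652 + 453) / 5 = 2601/5 = 520.2000
Detrended value: 643 − 520.2000 = 122.80

122.80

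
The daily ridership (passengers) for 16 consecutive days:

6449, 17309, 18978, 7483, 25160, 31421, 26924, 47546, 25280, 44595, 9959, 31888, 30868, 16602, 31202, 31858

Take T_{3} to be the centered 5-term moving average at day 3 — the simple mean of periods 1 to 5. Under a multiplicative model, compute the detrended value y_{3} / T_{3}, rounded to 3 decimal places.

1.259

Trend T_3 = (6449 + 17309 + 18978 + 7483 + 25160) / 5 = 75379/5 = 15075.80000
Ratio to trend: 18978 / 15075.80000 = 1.259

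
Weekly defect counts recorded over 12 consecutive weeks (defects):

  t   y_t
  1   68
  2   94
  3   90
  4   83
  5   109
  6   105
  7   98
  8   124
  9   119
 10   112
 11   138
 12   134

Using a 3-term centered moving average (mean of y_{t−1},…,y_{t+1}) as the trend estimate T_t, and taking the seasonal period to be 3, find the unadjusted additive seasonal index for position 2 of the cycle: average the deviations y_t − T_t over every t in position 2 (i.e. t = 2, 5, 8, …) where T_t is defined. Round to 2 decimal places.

10.08

Season position 2 occurs at t = 2, 5, 8, 11 (where T_t is defined).
t=2: T_2 = 84.0000; y_2 − T_2 = 94 − 84.0000 = 10.0000
t=5: T_5 = 99.0000; y_5 − T_5 = 109 − 99.0000 = 10.0000
t=8: T_8 = 113.6667; y_8 − T_8 = 124 − 113.6667 = 10.3333
t=11: T_11 = 128.0000; y_11 − T_11 = 138 − 128.0000 = 10.0000
Mean deviation: (10.0000 + 10.0000 + 10.3333 + 10.0000) / 4 = 10.08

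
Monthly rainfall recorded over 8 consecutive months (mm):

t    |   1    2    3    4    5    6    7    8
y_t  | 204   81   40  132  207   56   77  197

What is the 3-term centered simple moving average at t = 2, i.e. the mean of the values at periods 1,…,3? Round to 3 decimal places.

Sum of periods 1–3: 204 + 81 + 40 = 325
Divide by 3: 325 / 3 = 108.333

108.333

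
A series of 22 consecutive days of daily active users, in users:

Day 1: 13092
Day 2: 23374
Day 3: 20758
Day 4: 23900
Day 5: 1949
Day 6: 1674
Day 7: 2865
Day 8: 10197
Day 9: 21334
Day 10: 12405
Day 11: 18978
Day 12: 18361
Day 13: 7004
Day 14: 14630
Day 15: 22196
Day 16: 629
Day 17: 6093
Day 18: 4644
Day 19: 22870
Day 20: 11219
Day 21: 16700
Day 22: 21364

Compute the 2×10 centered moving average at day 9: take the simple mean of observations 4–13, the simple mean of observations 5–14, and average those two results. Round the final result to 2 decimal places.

Sum over 4–13: 23900 + 1949 + 1674 + 2865 + 10197 + 21334 + 12405 + 18978 + 18361 + 7004 = 118667
Sum over 5–14: 1949 + 1674 + 2865 + 10197 + 21334 + 12405 + 18978 + 18361 + 7004 + 14630 = 109397
CMA at t=9 = (118667 + 109397) / (2·10) = 228064 / 20 = 11403.20

11403.20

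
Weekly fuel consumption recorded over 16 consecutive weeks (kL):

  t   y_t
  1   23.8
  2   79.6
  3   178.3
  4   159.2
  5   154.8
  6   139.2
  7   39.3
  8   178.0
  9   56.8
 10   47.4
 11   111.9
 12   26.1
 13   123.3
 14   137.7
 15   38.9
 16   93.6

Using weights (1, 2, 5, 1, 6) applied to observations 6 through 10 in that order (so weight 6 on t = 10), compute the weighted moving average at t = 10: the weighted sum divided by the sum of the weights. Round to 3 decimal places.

96.600

Weighted sum: 1·139.2 + 2·39.3 + 5·178.0 + 1·56.8 + 6·47.4 = 139.2 + 78.6 + 890.0 + 56.8 + 284.4 = 1449.0
Weight total: 1 + 2 + 5 + 1 + 6 = 15
WMA = 1449.0 / 15 = 96.600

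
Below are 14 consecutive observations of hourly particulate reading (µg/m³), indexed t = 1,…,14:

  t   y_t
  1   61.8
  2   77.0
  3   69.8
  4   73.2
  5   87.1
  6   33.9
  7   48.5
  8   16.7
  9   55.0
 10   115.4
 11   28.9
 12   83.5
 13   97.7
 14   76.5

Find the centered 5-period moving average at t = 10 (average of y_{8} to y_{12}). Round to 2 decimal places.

Sum of periods 8–12: 16.7 + 55.0 + 115.4 + 28.9 + 83.5 = 299.5
Divide by 5: 299.5 / 5 = 59.90

59.90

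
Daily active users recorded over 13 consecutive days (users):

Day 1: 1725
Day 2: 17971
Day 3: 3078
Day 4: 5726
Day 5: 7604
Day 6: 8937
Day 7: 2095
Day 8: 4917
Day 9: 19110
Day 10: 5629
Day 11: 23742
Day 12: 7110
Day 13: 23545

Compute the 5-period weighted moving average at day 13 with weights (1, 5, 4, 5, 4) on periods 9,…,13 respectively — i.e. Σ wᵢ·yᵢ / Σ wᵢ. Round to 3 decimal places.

Weighted sum: 1·19110 + 5·5629 + 4·23742 + 5·7110 + 4·23545 = 19110 + 28145 + 94968 + 35550 + 94180 = 271953
Weight total: 1 + 5 + 4 + 5 + 4 = 19
WMA = 271953 / 19 = 14313.316

14313.316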